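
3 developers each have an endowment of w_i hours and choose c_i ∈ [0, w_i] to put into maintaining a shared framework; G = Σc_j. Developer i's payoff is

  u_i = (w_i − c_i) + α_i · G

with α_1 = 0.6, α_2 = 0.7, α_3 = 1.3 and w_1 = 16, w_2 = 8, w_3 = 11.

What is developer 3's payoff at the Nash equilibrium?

∂u_i/∂c_i = α_i − 1, so developer i contributes w_i if α_i > 1, else 0.
α_i > 1 for i ∈ {3}; NE contributions (0, 0, 11), G = 11.
u_3 = (11 − 11) + 1.3·11 = 14.3.

14.3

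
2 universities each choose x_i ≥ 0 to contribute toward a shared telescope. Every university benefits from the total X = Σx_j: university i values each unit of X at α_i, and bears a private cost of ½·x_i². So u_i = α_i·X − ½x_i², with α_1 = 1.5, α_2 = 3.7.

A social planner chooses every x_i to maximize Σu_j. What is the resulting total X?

10.4

Planner FOC: ∂(Σu_j)/∂x_i = (Σα_j) − x_i = 0, so x_i^SO = Σα_j = 5.2 for every i; X^SO = 10.4.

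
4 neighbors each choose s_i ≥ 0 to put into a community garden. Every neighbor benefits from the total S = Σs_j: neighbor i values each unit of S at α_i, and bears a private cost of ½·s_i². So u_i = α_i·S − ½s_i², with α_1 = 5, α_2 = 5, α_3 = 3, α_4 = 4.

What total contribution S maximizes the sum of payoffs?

68

Planner FOC: ∂(Σu_j)/∂s_i = (Σα_j) − s_i = 0, so s_i^SO = Σα_j = 17 for every i; S^SO = 68.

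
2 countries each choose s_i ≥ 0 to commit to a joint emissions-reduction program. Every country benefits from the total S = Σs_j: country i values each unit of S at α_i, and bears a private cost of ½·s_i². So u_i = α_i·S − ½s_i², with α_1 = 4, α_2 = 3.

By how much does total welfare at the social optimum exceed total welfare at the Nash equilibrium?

Country i's FOC: ∂u_i/∂s_i = α_i − s_i = 0, so s_i* = α_i.
NE contributions = (4, 3); S = 7.
W^NE = (Σα)·S − ½Σα_i² = 7² − ½·25 = 36.5.
Planner sets s_i = Σα_j = 7 for every i, so S^SO = 2·7 = 14.
W^SO = (Σα)·S^SO − ½·2·(Σα)² = (2/2)·7² = 49.
Deadweight loss = W^SO − W^NE = 12.5.

12.5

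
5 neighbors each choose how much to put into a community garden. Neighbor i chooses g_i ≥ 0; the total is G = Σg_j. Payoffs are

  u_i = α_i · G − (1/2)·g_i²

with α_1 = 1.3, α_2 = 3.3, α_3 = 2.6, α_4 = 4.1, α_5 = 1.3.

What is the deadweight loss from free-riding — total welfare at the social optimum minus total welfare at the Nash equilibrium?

Neighbor i's FOC: ∂u_i/∂g_i = α_i − g_i = 0, so g_i* = α_i.
NE contributions = (1.3, 3.3, 2.6, 4.1, 1.3); G = 12.6.
W^NE = (Σα)·G − ½Σα_i² = 12.6² − ½·37.84 = 139.84.
Planner sets g_i = Σα_j = 12.6 for every i, so G^SO = 5·12.6 = 63.
W^SO = (Σα)·G^SO − ½·5·(Σα)² = (5/2)·12.6² = 396.9.
Deadweight loss = W^SO − W^NE = 257.06.

257.06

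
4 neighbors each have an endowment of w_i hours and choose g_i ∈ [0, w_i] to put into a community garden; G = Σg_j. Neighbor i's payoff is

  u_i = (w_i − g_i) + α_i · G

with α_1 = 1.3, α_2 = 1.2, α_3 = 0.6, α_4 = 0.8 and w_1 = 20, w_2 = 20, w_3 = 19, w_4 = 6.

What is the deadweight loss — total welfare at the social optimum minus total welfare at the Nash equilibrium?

∂u_i/∂g_i = α_i − 1, so neighbor i contributes w_i if α_i > 1, else 0.
α_i > 1 for i ∈ {1, 2}; NE contributions (20, 20, 0, 0), G = 40.
W^NE = Σw_i − G^NE + (Σα_i)·G^NE = 65 + 2.9·40 = 181.
Planner: ∂(Σu_j)/∂g_i = Σα_j − 1 = 2.9 > 0, so everyone contributes w_i; G^SO = 65, W^SO = 65 + 2.9·65 = 253.5.
Deadweight loss = 72.5.

72.5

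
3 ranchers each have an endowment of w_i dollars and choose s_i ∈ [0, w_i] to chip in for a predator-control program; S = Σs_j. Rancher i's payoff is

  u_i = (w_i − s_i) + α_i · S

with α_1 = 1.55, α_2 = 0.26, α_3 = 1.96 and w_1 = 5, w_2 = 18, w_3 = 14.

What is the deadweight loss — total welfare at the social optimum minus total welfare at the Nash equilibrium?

∂u_i/∂s_i = α_i − 1, so rancher i contributes w_i if α_i > 1, else 0.
α_i > 1 for i ∈ {1, 3}; NE contributions (5, 0, 14), S = 19.
W^NE = Σw_i − S^NE + (Σα_i)·S^NE = 37 + 2.77·19 = 89.63.
Planner: ∂(Σu_j)/∂s_i = Σα_j − 1 = 2.77 > 0, so everyone contributes w_i; S^SO = 37, W^SO = 37 + 2.77·37 = 139.49.
Deadweight loss = 49.86.

49.86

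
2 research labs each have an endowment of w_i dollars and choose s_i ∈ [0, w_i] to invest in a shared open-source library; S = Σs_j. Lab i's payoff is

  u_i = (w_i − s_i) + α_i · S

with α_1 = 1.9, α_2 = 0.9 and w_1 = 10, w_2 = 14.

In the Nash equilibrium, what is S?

10

∂u_i/∂s_i = α_i − 1, so lab i contributes w_i if α_i > 1, else 0.
α_i > 1 for i ∈ {1}; NE contributions (10, 0), S = 10.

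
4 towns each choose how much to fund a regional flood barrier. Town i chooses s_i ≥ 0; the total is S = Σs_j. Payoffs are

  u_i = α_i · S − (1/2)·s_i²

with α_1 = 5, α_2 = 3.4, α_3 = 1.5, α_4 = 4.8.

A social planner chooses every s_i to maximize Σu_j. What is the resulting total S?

58.8

Planner FOC: ∂(Σu_j)/∂s_i = (Σα_j) − s_i = 0, so s_i^SO = Σα_j = 14.7 for every i; S^SO = 58.8.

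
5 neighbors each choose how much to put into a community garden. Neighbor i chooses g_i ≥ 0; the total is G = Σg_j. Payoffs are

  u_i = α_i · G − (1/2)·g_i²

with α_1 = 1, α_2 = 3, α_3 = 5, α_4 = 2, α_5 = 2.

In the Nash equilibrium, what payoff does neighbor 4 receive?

Neighbor i's FOC: ∂u_i/∂g_i = α_i − g_i = 0, so g_i* = α_i.
NE contributions = (1, 3, 5, 2, 2); G = 13.
u_4 = α_4·G − ½·(g_4)² = 2·13 − ½·2² = 24.

24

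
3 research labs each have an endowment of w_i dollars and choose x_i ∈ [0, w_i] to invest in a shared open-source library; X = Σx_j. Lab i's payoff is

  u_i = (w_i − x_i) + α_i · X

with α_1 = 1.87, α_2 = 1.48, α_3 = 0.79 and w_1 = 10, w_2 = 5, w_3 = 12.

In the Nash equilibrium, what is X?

15

∂u_i/∂x_i = α_i − 1, so lab i contributes w_i if α_i > 1, else 0.
α_i > 1 for i ∈ {1, 2}; NE contributions (10, 5, 0), X = 15.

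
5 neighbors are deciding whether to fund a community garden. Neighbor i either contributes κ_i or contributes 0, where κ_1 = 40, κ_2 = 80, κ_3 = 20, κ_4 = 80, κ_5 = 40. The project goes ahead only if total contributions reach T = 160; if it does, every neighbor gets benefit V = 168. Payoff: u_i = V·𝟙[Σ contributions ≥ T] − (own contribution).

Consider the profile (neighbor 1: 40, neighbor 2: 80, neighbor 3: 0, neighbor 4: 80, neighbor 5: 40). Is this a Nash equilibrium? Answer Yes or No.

Total = 240 ≥ 160: provided.
Neighbor 1 (pledges 40, payoff 128): dropping to 0 → total 200, payoff 168. Profitable deviation.

No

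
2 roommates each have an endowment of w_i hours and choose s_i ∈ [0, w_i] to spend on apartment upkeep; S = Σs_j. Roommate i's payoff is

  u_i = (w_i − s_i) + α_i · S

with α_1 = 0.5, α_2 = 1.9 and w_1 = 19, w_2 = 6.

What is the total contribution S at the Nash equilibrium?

∂u_i/∂s_i = α_i − 1, so roommate i contributes w_i if α_i > 1, else 0.
α_i > 1 for i ∈ {2}; NE contributions (0, 6), S = 6.

6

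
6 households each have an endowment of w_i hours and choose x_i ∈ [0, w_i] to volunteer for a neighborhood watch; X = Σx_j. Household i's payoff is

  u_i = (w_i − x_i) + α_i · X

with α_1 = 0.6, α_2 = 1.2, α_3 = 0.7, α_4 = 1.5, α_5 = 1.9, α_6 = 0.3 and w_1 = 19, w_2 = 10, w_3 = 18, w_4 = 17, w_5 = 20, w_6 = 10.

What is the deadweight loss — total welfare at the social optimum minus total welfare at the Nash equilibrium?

244.4

∂u_i/∂x_i = α_i − 1, so household i contributes w_i if α_i > 1, else 0.
α_i > 1 for i ∈ {2, 4, 5}; NE contributions (0, 10, 0, 17, 20, 0), X = 47.
W^NE = Σw_i − X^NE + (Σα_i)·X^NE = 94 + 5.2·47 = 338.4.
Planner: ∂(Σu_j)/∂x_i = Σα_j − 1 = 5.2 > 0, so everyone contributes w_i; X^SO = 94, W^SO = 94 + 5.2·94 = 582.8.
Deadweight loss = 244.4.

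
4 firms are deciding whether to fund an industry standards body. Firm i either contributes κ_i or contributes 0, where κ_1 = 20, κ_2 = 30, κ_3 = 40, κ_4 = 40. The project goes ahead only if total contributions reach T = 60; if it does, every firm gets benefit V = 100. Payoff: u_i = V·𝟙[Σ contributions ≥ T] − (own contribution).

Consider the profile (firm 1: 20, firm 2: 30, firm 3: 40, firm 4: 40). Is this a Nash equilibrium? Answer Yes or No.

No

Total = 130 ≥ 60: provided.
Firm 1 (pledges 20, payoff 80): dropping to 0 → total 110, payoff 100. Profitable deviation.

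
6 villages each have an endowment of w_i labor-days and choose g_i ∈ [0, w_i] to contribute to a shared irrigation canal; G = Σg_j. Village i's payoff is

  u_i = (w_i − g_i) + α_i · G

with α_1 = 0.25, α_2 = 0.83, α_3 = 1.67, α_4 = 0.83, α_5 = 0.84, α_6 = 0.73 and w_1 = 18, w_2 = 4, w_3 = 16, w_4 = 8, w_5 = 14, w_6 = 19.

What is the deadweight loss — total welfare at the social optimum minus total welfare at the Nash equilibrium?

∂u_i/∂g_i = α_i − 1, so village i contributes w_i if α_i > 1, else 0.
α_i > 1 for i ∈ {3}; NE contributions (0, 0, 16, 0, 0, 0), G = 16.
W^NE = Σw_i − G^NE + (Σα_i)·G^NE = 79 + 4.15·16 = 145.4.
Planner: ∂(Σu_j)/∂g_i = Σα_j − 1 = 4.15 > 0, so everyone contributes w_i; G^SO = 79, W^SO = 79 + 4.15·79 = 406.85.
Deadweight loss = 261.45.

261.45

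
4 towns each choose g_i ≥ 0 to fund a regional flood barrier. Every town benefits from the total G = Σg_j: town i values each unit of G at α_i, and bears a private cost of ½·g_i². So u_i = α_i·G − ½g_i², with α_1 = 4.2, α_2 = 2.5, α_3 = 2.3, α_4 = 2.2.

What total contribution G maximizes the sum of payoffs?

Planner FOC: ∂(Σu_j)/∂g_i = (Σα_j) − g_i = 0, so g_i^SO = Σα_j = 11.2 for every i; G^SO = 44.8.

44.8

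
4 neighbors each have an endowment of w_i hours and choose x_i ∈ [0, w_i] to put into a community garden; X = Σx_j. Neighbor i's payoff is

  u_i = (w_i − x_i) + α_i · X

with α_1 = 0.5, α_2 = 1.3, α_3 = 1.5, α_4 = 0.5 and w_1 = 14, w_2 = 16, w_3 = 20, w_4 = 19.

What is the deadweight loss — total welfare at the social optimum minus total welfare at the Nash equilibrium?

∂u_i/∂x_i = α_i − 1, so neighbor i contributes w_i if α_i > 1, else 0.
α_i > 1 for i ∈ {2, 3}; NE contributions (0, 16, 20, 0), X = 36.
W^NE = Σw_i − X^NE + (Σα_i)·X^NE = 69 + 2.8·36 = 169.8.
Planner: ∂(Σu_j)/∂x_i = Σα_j − 1 = 2.8 > 0, so everyone contributes w_i; X^SO = 69, W^SO = 69 + 2.8·69 = 262.2.
Deadweight loss = 92.4.

92.4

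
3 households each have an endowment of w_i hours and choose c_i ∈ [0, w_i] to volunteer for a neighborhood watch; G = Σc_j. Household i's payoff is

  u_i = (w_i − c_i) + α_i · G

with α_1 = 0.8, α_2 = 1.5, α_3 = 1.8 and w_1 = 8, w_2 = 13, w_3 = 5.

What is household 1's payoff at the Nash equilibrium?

∂u_i/∂c_i = α_i − 1, so household i contributes w_i if α_i > 1, else 0.
α_i > 1 for i ∈ {2, 3}; NE contributions (0, 13, 5), G = 18.
u_1 = (8 − 0) + 0.8·18 = 22.4.

22.4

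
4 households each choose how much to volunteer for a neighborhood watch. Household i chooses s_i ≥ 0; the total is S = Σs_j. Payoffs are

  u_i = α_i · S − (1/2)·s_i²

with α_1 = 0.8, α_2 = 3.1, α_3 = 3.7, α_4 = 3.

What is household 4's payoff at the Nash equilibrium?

Household i's FOC: ∂u_i/∂s_i = α_i − s_i = 0, so s_i* = α_i.
NE contributions = (0.8, 3.1, 3.7, 3); S = 10.6.
u_4 = α_4·S − ½·(s_4)² = 3·10.6 − ½·3² = 27.3.

27.3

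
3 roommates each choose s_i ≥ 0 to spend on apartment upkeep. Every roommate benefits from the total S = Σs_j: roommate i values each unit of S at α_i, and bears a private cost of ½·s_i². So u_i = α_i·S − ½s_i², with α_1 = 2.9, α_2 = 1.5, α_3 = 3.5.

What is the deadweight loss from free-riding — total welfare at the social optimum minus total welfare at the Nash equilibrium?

Roommate i's FOC: ∂u_i/∂s_i = α_i − s_i = 0, so s_i* = α_i.
NE contributions = (2.9, 1.5, 3.5); S = 7.9.
W^NE = (Σα)·S − ½Σα_i² = 7.9² − ½·22.91 = 50.955.
Planner sets s_i = Σα_j = 7.9 for every i, so S^SO = 3·7.9 = 23.7.
W^SO = (Σα)·S^SO − ½·3·(Σα)² = (3/2)·7.9² = 93.615.
Deadweight loss = W^SO − W^NE = 42.66.

42.66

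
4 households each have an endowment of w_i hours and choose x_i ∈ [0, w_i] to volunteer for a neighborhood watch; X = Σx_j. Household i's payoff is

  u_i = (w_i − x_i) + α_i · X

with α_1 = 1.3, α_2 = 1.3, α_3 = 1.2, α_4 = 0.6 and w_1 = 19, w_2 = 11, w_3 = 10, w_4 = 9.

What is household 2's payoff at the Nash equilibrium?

52

∂u_i/∂x_i = α_i − 1, so household i contributes w_i if α_i > 1, else 0.
α_i > 1 for i ∈ {1, 2, 3}; NE contributions (19, 11, 10, 0), X = 40.
u_2 = (11 − 11) + 1.3·40 = 52.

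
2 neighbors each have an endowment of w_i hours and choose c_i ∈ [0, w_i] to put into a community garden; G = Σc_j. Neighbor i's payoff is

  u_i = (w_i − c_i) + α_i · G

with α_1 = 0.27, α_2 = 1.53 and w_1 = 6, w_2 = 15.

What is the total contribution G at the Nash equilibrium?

15

∂u_i/∂c_i = α_i − 1, so neighbor i contributes w_i if α_i > 1, else 0.
α_i > 1 for i ∈ {2}; NE contributions (0, 15), G = 15.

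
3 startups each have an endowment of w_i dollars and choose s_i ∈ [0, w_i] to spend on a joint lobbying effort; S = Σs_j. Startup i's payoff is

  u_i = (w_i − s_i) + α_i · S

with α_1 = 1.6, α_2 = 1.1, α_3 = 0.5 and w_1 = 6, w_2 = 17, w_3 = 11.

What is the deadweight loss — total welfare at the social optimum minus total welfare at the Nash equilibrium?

∂u_i/∂s_i = α_i − 1, so startup i contributes w_i if α_i > 1, else 0.
α_i > 1 for i ∈ {1, 2}; NE contributions (6, 17, 0), S = 23.
W^NE = Σw_i − S^NE + (Σα_i)·S^NE = 34 + 2.2·23 = 84.6.
Planner: ∂(Σu_j)/∂s_i = Σα_j − 1 = 2.2 > 0, so everyone contributes w_i; S^SO = 34, W^SO = 34 + 2.2·34 = 108.8.
Deadweight loss = 24.2.

24.2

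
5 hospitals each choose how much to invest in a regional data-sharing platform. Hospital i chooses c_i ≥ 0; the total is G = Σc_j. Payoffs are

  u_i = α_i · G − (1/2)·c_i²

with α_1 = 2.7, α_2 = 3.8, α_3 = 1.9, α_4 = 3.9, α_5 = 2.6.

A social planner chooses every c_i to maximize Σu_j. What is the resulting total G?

Planner FOC: ∂(Σu_j)/∂c_i = (Σα_j) − c_i = 0, so c_i^SO = Σα_j = 14.9 for every i; G^SO = 74.5.

74.5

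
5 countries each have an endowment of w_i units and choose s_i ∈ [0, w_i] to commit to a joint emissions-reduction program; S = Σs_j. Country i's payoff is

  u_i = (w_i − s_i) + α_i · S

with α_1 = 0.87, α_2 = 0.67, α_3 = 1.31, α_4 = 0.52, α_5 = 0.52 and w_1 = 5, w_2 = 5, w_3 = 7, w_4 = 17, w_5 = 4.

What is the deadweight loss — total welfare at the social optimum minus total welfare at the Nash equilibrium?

∂u_i/∂s_i = α_i − 1, so country i contributes w_i if α_i > 1, else 0.
α_i > 1 for i ∈ {3}; NE contributions (0, 0, 7, 0, 0), S = 7.
W^NE = Σw_i − S^NE + (Σα_i)·S^NE = 38 + 2.89·7 = 58.23.
Planner: ∂(Σu_j)/∂s_i = Σα_j − 1 = 2.89 > 0, so everyone contributes w_i; S^SO = 38, W^SO = 38 + 2.89·38 = 147.82.
Deadweight loss = 89.59.

89.59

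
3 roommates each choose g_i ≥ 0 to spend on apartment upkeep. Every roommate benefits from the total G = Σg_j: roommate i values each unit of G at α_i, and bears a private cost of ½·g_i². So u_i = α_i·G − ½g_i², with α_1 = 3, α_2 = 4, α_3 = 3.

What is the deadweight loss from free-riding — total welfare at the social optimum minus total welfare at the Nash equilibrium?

Roommate i's FOC: ∂u_i/∂g_i = α_i − g_i = 0, so g_i* = α_i.
NE contributions = (3, 4, 3); G = 10.
W^NE = (Σα)·G − ½Σα_i² = 10² − ½·34 = 83.
Planner sets g_i = Σα_j = 10 for every i, so G^SO = 3·10 = 30.
W^SO = (Σα)·G^SO − ½·3·(Σα)² = (3/2)·10² = 150.
Deadweight loss = W^SO − W^NE = 67.

67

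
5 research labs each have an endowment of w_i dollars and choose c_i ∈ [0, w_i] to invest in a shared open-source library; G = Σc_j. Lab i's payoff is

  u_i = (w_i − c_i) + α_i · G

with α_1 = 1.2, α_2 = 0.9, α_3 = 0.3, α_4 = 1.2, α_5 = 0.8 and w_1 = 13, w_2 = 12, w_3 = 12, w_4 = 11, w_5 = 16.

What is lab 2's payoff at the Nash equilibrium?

∂u_i/∂c_i = α_i − 1, so lab i contributes w_i if α_i > 1, else 0.
α_i > 1 for i ∈ {1, 4}; NE contributions (13, 0, 0, 11, 0), G = 24.
u_2 = (12 − 0) + 0.9·24 = 33.6.

33.6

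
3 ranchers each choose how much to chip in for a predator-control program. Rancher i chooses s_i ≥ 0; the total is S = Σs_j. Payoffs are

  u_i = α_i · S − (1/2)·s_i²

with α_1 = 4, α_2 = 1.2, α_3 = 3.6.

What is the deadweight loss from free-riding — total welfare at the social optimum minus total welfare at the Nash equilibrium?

53.92

Rancher i's FOC: ∂u_i/∂s_i = α_i − s_i = 0, so s_i* = α_i.
NE contributions = (4, 1.2, 3.6); S = 8.8.
W^NE = (Σα)·S − ½Σα_i² = 8.8² − ½·30.4 = 62.24.
Planner sets s_i = Σα_j = 8.8 for every i, so S^SO = 3·8.8 = 26.4.
W^SO = (Σα)·S^SO − ½·3·(Σα)² = (3/2)·8.8² = 116.16.
Deadweight loss = W^SO − W^NE = 53.92.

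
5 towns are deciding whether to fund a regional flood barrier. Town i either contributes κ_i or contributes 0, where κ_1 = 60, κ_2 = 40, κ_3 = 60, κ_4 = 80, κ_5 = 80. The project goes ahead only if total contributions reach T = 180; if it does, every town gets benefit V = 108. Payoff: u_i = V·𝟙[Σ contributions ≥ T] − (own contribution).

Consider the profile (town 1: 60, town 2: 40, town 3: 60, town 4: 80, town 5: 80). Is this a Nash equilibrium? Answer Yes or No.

Total = 320 ≥ 180: provided.
Town 1 (pledges 60, payoff 48): dropping to 0 → total 260, payoff 108. Profitable deviation.

No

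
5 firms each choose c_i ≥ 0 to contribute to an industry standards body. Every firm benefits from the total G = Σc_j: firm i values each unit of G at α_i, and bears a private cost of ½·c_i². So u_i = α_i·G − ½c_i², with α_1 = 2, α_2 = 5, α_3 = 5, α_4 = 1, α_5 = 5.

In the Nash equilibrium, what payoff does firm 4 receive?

17.5

Firm i's FOC: ∂u_i/∂c_i = α_i − c_i = 0, so c_i* = α_i.
NE contributions = (2, 5, 5, 1, 5); G = 18.
u_4 = α_4·G − ½·(c_4)² = 1·18 − ½·1² = 17.5.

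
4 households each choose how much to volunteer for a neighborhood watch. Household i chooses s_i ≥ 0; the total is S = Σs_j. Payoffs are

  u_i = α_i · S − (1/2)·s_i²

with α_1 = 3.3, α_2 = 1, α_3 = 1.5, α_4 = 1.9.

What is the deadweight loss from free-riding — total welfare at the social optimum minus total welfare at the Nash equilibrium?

Household i's FOC: ∂u_i/∂s_i = α_i − s_i = 0, so s_i* = α_i.
NE contributions = (3.3, 1, 1.5, 1.9); S = 7.7.
W^NE = (Σα)·S − ½Σα_i² = 7.7² − ½·17.75 = 50.415.
Planner sets s_i = Σα_j = 7.7 for every i, so S^SO = 4·7.7 = 30.8.
W^SO = (Σα)·S^SO − ½·4·(Σα)² = (4/2)·7.7² = 118.58.
Deadweight loss = W^SO − W^NE = 68.165.

68.165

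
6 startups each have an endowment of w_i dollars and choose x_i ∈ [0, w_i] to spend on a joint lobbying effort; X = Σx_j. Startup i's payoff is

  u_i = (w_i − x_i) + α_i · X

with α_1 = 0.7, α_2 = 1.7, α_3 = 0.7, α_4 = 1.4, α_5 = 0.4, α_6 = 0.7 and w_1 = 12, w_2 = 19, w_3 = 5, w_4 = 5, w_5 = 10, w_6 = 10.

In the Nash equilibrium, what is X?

∂u_i/∂x_i = α_i − 1, so startup i contributes w_i if α_i > 1, else 0.
α_i > 1 for i ∈ {2, 4}; NE contributions (0, 19, 0, 5, 0, 0), X = 24.

24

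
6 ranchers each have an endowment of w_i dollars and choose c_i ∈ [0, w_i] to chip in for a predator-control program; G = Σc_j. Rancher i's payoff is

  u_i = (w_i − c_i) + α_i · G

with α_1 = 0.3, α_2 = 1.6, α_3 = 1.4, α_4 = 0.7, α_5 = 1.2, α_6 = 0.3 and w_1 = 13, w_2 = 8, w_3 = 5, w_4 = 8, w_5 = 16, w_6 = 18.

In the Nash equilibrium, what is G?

∂u_i/∂c_i = α_i − 1, so rancher i contributes w_i if α_i > 1, else 0.
α_i > 1 for i ∈ {2, 3, 5}; NE contributions (0, 8, 5, 0, 16, 0), G = 29.

29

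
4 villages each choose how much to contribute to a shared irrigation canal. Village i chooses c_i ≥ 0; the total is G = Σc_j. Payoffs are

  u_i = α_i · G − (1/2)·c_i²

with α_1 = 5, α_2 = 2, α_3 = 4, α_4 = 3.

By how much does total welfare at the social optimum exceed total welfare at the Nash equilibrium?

Village i's FOC: ∂u_i/∂c_i = α_i − c_i = 0, so c_i* = α_i.
NE contributions = (5, 2, 4, 3); G = 14.
W^NE = (Σα)·G − ½Σα_i² = 14² − ½·54 = 169.
Planner sets c_i = Σα_j = 14 for every i, so G^SO = 4·14 = 56.
W^SO = (Σα)·G^SO − ½·4·(Σα)² = (4/2)·14² = 392.
Deadweight loss = W^SO − W^NE = 223.

223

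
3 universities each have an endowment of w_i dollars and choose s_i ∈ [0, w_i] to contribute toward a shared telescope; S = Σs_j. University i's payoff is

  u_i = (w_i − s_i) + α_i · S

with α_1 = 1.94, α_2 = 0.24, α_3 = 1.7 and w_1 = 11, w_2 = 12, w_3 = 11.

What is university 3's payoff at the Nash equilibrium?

37.4

∂u_i/∂s_i = α_i − 1, so university i contributes w_i if α_i > 1, else 0.
α_i > 1 for i ∈ {1, 3}; NE contributions (11, 0, 11), S = 22.
u_3 = (11 − 11) + 1.7·22 = 37.4.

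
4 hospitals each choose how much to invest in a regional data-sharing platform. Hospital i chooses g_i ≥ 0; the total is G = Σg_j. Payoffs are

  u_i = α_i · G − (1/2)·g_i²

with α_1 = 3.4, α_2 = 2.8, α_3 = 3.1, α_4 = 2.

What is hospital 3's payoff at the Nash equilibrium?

Hospital i's FOC: ∂u_i/∂g_i = α_i − g_i = 0, so g_i* = α_i.
NE contributions = (3.4, 2.8, 3.1, 2); G = 11.3.
u_3 = α_3·G − ½·(g_3)² = 3.1·11.3 − ½·3.1² = 30.225.

30.225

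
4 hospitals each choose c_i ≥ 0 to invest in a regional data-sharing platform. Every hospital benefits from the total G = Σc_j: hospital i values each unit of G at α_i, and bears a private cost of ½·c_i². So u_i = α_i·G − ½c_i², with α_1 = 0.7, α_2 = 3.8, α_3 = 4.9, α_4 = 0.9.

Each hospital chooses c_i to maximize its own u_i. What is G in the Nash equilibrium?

Hospital i's FOC: ∂u_i/∂c_i = α_i − c_i = 0, so c_i* = α_i.
NE contributions = (0.7, 3.8, 4.9, 0.9); G = 10.3.

10.3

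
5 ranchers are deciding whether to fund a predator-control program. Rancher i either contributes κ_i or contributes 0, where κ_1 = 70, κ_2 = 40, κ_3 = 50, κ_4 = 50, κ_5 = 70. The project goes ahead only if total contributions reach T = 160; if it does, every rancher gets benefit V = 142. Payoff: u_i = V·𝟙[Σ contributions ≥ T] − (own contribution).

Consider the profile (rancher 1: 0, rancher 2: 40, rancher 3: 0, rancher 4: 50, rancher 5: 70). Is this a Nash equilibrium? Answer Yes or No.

Total = 160 ≥ 160: provided.
Rancher 1 (pledges 0, payoff 142): pledging 70 → total 230, payoff 72. No gain.
Rancher 2 (pledges 40, payoff 102): dropping to 0 → total 120, payoff 0. No gain.
Rancher 3 (pledges 0, payoff 142): pledging 50 → total 210, payoff 92. No gain.
Rancher 4 (pledges 50, payoff 92): dropping to 0 → total 110, payoff 0. No gain.
Rancher 5 (pledges 70, payoff 72): dropping to 0 → total 90, payoff 0. No gain.

Yes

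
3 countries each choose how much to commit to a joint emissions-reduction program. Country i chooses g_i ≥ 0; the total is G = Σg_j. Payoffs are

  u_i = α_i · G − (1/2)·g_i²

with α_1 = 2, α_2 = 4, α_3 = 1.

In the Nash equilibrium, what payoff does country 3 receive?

Country i's FOC: ∂u_i/∂g_i = α_i − g_i = 0, so g_i* = α_i.
NE contributions = (2, 4, 1); G = 7.
u_3 = α_3·G − ½·(g_3)² = 1·7 − ½·1² = 6.5.

6.5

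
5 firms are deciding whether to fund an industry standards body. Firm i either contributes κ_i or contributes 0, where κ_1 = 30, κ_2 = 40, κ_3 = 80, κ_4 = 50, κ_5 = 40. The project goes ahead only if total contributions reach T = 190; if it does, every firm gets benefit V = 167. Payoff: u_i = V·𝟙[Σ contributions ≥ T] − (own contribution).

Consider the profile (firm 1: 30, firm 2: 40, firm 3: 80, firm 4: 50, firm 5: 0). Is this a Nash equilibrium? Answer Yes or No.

Yes

Total = 200 ≥ 190: provided.
Firm 1 (pledges 30, payoff 137): dropping to 0 → total 170, payoff 0. No gain.
Firm 2 (pledges 40, payoff 127): dropping to 0 → total 160, payoff 0. No gain.
Firm 3 (pledges 80, payoff 87): dropping to 0 → total 120, payoff 0. No gain.
Firm 4 (pledges 50, payoff 117): dropping to 0 → total 150, payoff 0. No gain.
Firm 5 (pledges 0, payoff 167): pledging 40 → total 240, payoff 127. No gain.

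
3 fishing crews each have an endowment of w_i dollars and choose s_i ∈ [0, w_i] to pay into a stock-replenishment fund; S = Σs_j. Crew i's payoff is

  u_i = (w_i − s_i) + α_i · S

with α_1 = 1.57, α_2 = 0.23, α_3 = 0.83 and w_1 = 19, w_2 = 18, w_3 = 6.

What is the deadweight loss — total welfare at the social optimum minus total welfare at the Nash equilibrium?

39.12

∂u_i/∂s_i = α_i − 1, so crew i contributes w_i if α_i > 1, else 0.
α_i > 1 for i ∈ {1}; NE contributions (19, 0, 0), S = 19.
W^NE = Σw_i − S^NE + (Σα_i)·S^NE = 43 + 1.63·19 = 73.97.
Planner: ∂(Σu_j)/∂s_i = Σα_j − 1 = 1.63 > 0, so everyone contributes w_i; S^SO = 43, W^SO = 43 + 1.63·43 = 113.09.
Deadweight loss = 39.12.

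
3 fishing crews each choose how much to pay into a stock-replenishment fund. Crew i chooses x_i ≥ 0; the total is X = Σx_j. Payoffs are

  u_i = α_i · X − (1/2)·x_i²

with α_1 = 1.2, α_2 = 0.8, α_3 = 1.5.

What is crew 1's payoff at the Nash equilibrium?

Crew i's FOC: ∂u_i/∂x_i = α_i − x_i = 0, so x_i* = α_i.
NE contributions = (1.2, 0.8, 1.5); X = 3.5.
u_1 = α_1·X − ½·(x_1)² = 1.2·3.5 − ½·1.2² = 3.48.

3.48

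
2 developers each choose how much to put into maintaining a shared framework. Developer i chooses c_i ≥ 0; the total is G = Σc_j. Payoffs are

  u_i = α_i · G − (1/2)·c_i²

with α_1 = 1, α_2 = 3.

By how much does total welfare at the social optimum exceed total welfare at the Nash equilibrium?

5

Developer i's FOC: ∂u_i/∂c_i = α_i − c_i = 0, so c_i* = α_i.
NE contributions = (1, 3); G = 4.
W^NE = (Σα)·G − ½Σα_i² = 4² − ½·10 = 11.
Planner sets c_i = Σα_j = 4 for every i, so G^SO = 2·4 = 8.
W^SO = (Σα)·G^SO − ½·2·(Σα)² = (2/2)·4² = 16.
Deadweight loss = W^SO − W^NE = 5.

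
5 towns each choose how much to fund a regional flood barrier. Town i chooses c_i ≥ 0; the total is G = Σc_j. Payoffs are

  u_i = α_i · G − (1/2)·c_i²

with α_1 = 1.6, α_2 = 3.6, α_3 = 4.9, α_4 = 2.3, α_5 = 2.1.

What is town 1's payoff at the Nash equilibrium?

21.92

Town i's FOC: ∂u_i/∂c_i = α_i − c_i = 0, so c_i* = α_i.
NE contributions = (1.6, 3.6, 4.9, 2.3, 2.1); G = 14.5.
u_1 = α_1·G − ½·(c_1)² = 1.6·14.5 − ½·1.6² = 21.92.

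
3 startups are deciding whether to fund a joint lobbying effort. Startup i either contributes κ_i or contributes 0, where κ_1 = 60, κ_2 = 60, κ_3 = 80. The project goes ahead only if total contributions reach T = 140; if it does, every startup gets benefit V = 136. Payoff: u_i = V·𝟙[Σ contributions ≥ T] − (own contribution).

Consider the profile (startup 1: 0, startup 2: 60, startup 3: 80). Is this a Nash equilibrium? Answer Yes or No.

Total = 140 ≥ 140: provided.
Startup 1 (pledges 0, payoff 136): pledging 60 → total 200, payoff 76. No gain.
Startup 2 (pledges 60, payoff 76): dropping to 0 → total 80, payoff 0. No gain.
Startup 3 (pledges 80, payoff 56): dropping to 0 → total 60, payoff 0. No gain.

Yes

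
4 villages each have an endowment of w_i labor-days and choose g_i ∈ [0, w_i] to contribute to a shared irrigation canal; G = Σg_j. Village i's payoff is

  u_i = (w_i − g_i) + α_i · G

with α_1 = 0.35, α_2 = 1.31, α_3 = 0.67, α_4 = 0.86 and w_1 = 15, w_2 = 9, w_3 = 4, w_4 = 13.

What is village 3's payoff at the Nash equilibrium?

10.03

∂u_i/∂g_i = α_i − 1, so village i contributes w_i if α_i > 1, else 0.
α_i > 1 for i ∈ {2}; NE contributions (0, 9, 0, 0), G = 9.
u_3 = (4 − 0) + 0.67·9 = 10.03.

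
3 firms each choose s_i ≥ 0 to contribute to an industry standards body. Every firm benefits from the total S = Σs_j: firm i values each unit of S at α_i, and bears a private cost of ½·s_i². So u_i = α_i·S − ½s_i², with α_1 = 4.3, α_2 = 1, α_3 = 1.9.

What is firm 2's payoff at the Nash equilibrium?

Firm i's FOC: ∂u_i/∂s_i = α_i − s_i = 0, so s_i* = α_i.
NE contributions = (4.3, 1, 1.9); S = 7.2.
u_2 = α_2·S − ½·(s_2)² = 1·7.2 − ½·1² = 6.7.

6.7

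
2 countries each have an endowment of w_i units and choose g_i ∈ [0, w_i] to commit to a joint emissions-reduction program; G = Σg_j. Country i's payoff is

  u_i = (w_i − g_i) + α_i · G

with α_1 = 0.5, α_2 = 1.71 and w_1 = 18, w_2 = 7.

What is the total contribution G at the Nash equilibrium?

7

∂u_i/∂g_i = α_i − 1, so country i contributes w_i if α_i > 1, else 0.
α_i > 1 for i ∈ {2}; NE contributions (0, 7), G = 7.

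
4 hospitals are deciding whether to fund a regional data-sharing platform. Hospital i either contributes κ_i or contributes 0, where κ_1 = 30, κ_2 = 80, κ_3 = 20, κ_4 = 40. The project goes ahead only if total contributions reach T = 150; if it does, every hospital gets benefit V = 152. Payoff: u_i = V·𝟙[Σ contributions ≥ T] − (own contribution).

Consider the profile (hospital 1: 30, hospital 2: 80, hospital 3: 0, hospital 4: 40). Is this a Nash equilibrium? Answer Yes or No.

Yes

Total = 150 ≥ 150: provided.
Hospital 1 (pledges 30, payoff 122): dropping to 0 → total 120, payoff 0. No gain.
Hospital 2 (pledges 80, payoff 72): dropping to 0 → total 70, payoff 0. No gain.
Hospital 3 (pledges 0, payoff 152): pledging 20 → total 170, payoff 132. No gain.
Hospital 4 (pledges 40, payoff 112): dropping to 0 → total 110, payoff 0. No gain.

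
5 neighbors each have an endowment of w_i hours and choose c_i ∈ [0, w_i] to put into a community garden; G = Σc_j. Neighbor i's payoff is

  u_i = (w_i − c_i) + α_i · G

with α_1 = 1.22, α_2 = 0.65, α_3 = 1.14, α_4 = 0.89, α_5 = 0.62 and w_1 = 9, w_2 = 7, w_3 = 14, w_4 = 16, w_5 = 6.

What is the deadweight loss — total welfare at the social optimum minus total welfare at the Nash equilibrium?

∂u_i/∂c_i = α_i − 1, so neighbor i contributes w_i if α_i > 1, else 0.
α_i > 1 for i ∈ {1, 3}; NE contributions (9, 0, 14, 0, 0), G = 23.
W^NE = Σw_i − G^NE + (Σα_i)·G^NE = 52 + 3.52·23 = 132.96.
Planner: ∂(Σu_j)/∂c_i = Σα_j − 1 = 3.52 > 0, so everyone contributes w_i; G^SO = 52, W^SO = 52 + 3.52·52 = 235.04.
Deadweight loss = 102.08.

102.08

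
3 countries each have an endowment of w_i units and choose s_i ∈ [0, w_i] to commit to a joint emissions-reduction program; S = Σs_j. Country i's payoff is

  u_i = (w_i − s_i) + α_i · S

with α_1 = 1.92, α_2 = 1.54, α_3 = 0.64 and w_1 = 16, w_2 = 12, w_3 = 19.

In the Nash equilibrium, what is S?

28

∂u_i/∂s_i = α_i − 1, so country i contributes w_i if α_i > 1, else 0.
α_i > 1 for i ∈ {1, 2}; NE contributions (16, 12, 0), S = 28.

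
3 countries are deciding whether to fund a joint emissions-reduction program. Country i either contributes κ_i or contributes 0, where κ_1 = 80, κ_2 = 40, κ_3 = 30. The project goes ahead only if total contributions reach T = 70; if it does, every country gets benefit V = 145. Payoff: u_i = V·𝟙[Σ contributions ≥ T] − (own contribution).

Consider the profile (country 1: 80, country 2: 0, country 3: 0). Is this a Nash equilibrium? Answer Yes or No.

Total = 80 ≥ 70: provided.
Country 1 (pledges 80, payoff 65): dropping to 0 → total 0, payoff 0. No gain.
Country 2 (pledges 0, payoff 145): pledging 40 → total 120, payoff 105. No gain.
Country 3 (pledges 0, payoff 145): pledging 30 → total 110, payoff 115. No gain.

Yes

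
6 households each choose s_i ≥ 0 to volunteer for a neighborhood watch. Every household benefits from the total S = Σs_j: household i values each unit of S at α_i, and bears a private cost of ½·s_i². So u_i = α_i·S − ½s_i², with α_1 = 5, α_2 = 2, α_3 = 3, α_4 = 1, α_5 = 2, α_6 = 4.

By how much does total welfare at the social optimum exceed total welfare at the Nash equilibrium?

607.5

Household i's FOC: ∂u_i/∂s_i = α_i − s_i = 0, so s_i* = α_i.
NE contributions = (5, 2, 3, 1, 2, 4); S = 17.
W^NE = (Σα)·S − ½Σα_i² = 17² − ½·59 = 259.5.
Planner sets s_i = Σα_j = 17 for every i, so S^SO = 6·17 = 102.
W^SO = (Σα)·S^SO − ½·6·(Σα)² = (6/2)·17² = 867.
Deadweight loss = W^SO − W^NE = 607.5.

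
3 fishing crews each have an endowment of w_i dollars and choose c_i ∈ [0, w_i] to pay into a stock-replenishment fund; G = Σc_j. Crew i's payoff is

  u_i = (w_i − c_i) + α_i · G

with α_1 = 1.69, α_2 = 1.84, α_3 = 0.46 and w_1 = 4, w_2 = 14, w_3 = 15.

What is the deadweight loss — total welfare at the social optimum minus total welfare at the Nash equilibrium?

∂u_i/∂c_i = α_i − 1, so crew i contributes w_i if α_i > 1, else 0.
α_i > 1 for i ∈ {1, 2}; NE contributions (4, 14, 0), G = 18.
W^NE = Σw_i − G^NE + (Σα_i)·G^NE = 33 + 2.99·18 = 86.82.
Planner: ∂(Σu_j)/∂c_i = Σα_j − 1 = 2.99 > 0, so everyone contributes w_i; G^SO = 33, W^SO = 33 + 2.99·33 = 131.67.
Deadweight loss = 44.85.

44.85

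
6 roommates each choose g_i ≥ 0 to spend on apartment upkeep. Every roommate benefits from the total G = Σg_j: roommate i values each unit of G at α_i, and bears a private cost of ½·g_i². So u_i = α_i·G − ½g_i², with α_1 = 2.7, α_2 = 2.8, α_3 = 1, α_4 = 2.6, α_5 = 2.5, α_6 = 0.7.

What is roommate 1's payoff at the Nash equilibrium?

29.565

Roommate i's FOC: ∂u_i/∂g_i = α_i − g_i = 0, so g_i* = α_i.
NE contributions = (2.7, 2.8, 1, 2.6, 2.5, 0.7); G = 12.3.
u_1 = α_1·G − ½·(g_1)² = 2.7·12.3 − ½·2.7² = 29.565.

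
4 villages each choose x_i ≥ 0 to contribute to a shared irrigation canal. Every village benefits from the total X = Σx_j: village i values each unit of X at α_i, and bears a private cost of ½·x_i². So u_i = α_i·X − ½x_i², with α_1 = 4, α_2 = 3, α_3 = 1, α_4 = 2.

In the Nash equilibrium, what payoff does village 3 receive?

9.5

Village i's FOC: ∂u_i/∂x_i = α_i − x_i = 0, so x_i* = α_i.
NE contributions = (4, 3, 1, 2); X = 10.
u_3 = α_3·X − ½·(x_3)² = 1·10 − ½·1² = 9.5.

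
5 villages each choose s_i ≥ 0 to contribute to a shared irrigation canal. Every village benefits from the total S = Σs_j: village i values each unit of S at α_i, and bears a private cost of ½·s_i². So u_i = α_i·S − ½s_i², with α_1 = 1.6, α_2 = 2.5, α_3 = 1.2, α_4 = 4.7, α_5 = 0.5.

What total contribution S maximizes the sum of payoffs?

52.5

Planner FOC: ∂(Σu_j)/∂s_i = (Σα_j) − s_i = 0, so s_i^SO = Σα_j = 10.5 for every i; S^SO = 52.5.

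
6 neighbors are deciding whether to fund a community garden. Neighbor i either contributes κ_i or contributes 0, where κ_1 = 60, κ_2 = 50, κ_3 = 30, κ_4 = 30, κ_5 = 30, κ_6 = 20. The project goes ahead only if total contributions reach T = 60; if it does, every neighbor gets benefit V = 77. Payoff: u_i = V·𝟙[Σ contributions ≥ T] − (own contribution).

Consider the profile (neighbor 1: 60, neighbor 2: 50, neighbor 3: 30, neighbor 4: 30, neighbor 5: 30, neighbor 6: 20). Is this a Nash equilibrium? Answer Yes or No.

Total = 220 ≥ 60: provided.
Neighbor 1 (pledges 60, payoff 17): dropping to 0 → total 160, payoff 77. Profitable deviation.

No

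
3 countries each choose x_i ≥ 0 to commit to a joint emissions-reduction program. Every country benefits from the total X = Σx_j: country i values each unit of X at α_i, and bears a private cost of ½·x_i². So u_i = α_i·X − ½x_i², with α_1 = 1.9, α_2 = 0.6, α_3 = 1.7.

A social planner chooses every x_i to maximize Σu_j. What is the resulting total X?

12.6

Planner FOC: ∂(Σu_j)/∂x_i = (Σα_j) − x_i = 0, so x_i^SO = Σα_j = 4.2 for every i; X^SO = 12.6.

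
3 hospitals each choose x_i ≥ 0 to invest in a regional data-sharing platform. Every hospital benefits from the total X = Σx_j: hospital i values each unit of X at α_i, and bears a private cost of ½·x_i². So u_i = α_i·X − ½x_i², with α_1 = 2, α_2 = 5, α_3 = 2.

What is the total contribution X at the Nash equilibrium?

9

Hospital i's FOC: ∂u_i/∂x_i = α_i − x_i = 0, so x_i* = α_i.
NE contributions = (2, 5, 2); X = 9.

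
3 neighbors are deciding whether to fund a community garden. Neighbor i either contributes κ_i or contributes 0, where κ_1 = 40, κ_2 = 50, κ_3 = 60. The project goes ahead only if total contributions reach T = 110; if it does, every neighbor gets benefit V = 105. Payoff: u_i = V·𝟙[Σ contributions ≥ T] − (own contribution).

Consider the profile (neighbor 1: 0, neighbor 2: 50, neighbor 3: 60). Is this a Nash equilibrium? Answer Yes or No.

Yes

Total = 110 ≥ 110: provided.
Neighbor 1 (pledges 0, payoff 105): pledging 40 → total 150, payoff 65. No gain.
Neighbor 2 (pledges 50, payoff 55): dropping to 0 → total 60, payoff 0. No gain.
Neighbor 3 (pledges 60, payoff 45): dropping to 0 → total 50, payoff 0. No gain.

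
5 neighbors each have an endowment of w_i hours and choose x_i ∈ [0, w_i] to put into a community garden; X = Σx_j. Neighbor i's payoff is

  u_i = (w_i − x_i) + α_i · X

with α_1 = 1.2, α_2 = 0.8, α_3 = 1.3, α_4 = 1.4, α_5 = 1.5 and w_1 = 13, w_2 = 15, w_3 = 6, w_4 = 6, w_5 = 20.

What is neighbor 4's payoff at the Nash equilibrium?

63

∂u_i/∂x_i = α_i − 1, so neighbor i contributes w_i if α_i > 1, else 0.
α_i > 1 for i ∈ {1, 3, 4, 5}; NE contributions (13, 0, 6, 6, 20), X = 45.
u_4 = (6 − 6) + 1.4·45 = 63.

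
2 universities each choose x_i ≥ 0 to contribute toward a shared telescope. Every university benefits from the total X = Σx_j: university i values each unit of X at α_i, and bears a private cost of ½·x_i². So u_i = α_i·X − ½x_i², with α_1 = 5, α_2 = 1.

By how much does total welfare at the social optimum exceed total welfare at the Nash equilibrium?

13

University i's FOC: ∂u_i/∂x_i = α_i − x_i = 0, so x_i* = α_i.
NE contributions = (5, 1); X = 6.
W^NE = (Σα)·X − ½Σα_i² = 6² − ½·26 = 23.
Planner sets x_i = Σα_j = 6 for every i, so X^SO = 2·6 = 12.
W^SO = (Σα)·X^SO − ½·2·(Σα)² = (2/2)·6² = 36.
Deadweight loss = W^SO − W^NE = 13.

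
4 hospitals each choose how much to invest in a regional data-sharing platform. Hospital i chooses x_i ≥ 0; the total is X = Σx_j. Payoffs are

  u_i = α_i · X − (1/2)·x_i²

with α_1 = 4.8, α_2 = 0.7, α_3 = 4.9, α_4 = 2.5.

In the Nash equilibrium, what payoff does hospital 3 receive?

51.205

Hospital i's FOC: ∂u_i/∂x_i = α_i − x_i = 0, so x_i* = α_i.
NE contributions = (4.8, 0.7, 4.9, 2.5); X = 12.9.
u_3 = α_3·X − ½·(x_3)² = 4.9·12.9 − ½·4.9² = 51.205.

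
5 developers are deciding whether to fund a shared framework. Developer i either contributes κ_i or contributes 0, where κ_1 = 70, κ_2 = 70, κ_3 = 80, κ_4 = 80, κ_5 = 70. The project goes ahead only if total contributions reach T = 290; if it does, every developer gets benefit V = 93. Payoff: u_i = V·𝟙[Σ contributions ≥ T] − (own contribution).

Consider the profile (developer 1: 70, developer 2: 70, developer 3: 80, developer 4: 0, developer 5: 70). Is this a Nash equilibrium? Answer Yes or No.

Total = 290 ≥ 290: provided.
Developer 1 (pledges 70, payoff 23): dropping to 0 → total 220, payoff 0. No gain.
Developer 2 (pledges 70, payoff 23): dropping to 0 → total 220, payoff 0. No gain.
Developer 3 (pledges 80, payoff 13): dropping to 0 → total 210, payoff 0. No gain.
Developer 4 (pledges 0, payoff 93): pledging 80 → total 370, payoff 13. No gain.
Developer 5 (pledges 70, payoff 23): dropping to 0 → total 220, payoff 0. No gain.

Yes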